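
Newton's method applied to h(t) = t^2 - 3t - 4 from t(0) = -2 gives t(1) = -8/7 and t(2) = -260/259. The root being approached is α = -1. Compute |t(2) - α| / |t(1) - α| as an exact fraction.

t(1) - α = -8/7 - (-1) = -8/7 + 1 = -1/7, so |t(1) - α| = 1/7.
t(2) - α = -260/259 - (-1) = -260/259 + 1 = -1/259, so |t(2) - α| = 1/259.
Ratio = (1/259) / (1/7) = 1/37.

1/37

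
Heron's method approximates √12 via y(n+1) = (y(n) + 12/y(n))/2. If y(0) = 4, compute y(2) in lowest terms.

y(1) = (4 + 12/4)/2 = 7/2.
y(2) = (7/2 + 12/(7/2))/2 = 97/28.

97/28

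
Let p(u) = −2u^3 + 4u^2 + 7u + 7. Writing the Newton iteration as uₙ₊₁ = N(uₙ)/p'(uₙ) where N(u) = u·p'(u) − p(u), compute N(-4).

313

p'(u) = −6u^2 + 8u + 7.
N(u) = u·p'(u) − p(u) = u·(−6u^2 + 8u + 7) − (−2u^3 + 4u^2 + 7u + 7) = −4u^3 + 4u^2 − 7.
N(-4) = 313.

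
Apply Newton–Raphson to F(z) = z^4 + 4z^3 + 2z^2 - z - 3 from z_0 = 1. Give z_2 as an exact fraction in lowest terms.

1394995/1728943

F'(z) = 4z^3 + 12z^2 + 4z - 1.
F(1) = 3, F'(1) = 19, so z_1 = 1 - 3/19 = 16/19.
F(16/19) = 60957/130321, F'(16/19) = 90997/6859, so z_2 = (16/19) - (60957/130321)/(90997/6859) = 1394995/1728943.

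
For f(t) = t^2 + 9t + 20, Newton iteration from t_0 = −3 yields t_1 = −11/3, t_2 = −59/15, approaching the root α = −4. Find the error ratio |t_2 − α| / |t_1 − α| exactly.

1/5

t_1 − α = −11/3 − (−4) = −11/3 + 4 = 1/3, so |t_1 − α| = 1/3.
t_2 − α = −59/15 − (−4) = −59/15 + 4 = 1/15, so |t_2 − α| = 1/15.
Ratio = (1/15) / (1/3) = 1/5.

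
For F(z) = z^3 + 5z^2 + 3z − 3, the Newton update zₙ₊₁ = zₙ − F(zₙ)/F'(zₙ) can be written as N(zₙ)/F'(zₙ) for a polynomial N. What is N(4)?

211

F'(z) = 3z^2 + 10z + 3.
N(z) = z·F'(z) − F(z) = z·(3z^2 + 10z + 3) − (z^3 + 5z^2 + 3z − 3) = 2z^3 + 5z^2 + 3.
N(4) = 211.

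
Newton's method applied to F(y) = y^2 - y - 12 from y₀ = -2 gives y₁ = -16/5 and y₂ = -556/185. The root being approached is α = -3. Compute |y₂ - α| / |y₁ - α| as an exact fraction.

y₁ - α = -16/5 - (-3) = -16/5 + 3 = -1/5, so |y₁ - α| = 1/5.
y₂ - α = -556/185 - (-3) = -556/185 + 3 = -1/185, so |y₂ - α| = 1/185.
Ratio = (1/185) / (1/5) = 1/37.

1/37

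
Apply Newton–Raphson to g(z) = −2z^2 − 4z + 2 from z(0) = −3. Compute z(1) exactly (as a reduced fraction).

−5/2

g'(z) = −4z − 4.
g(−3) = −4, g'(−3) = 8, so z(1) = (−3) − (−4)/8 = −5/2.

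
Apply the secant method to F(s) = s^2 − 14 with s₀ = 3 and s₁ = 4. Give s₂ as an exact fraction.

F(3) = −5, F(4) = 2. s₂ = 4 − 2·(4 − 3)/(2 − (−5)) = 26/7.

26/7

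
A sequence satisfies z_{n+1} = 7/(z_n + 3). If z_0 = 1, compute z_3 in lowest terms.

z_1 = 7/(1 + 3) = 7/4.
z_2 = 7/(7/4 + 3) = 28/19.
z_3 = 7/(28/19 + 3) = 133/85.

133/85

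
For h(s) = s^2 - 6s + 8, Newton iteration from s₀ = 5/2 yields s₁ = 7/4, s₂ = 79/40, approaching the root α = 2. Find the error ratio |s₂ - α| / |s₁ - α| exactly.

1/10

s₁ - α = 7/4 - 2 = -1/4, so |s₁ - α| = 1/4.
s₂ - α = 79/40 - 2 = -1/40, so |s₂ - α| = 1/40.
Ratio = (1/40) / (1/4) = 1/10.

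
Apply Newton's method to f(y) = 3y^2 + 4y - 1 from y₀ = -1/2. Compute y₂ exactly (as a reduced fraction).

163/232

f'(y) = 6y + 4.
f(-1/2) = -9/4, f'(-1/2) = 1, so y₁ = (-1/2) - (-9/4)/1 = 7/4.
f(7/4) = 243/16, f'(7/4) = 29/2, so y₂ = (7/4) - (243/16)/(29/2) = 163/232.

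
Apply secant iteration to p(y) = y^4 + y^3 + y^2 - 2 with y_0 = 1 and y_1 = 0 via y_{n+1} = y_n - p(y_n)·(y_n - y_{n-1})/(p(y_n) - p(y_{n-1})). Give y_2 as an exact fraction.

2/3

p(1) = 1, p(0) = -2. y_2 = 0 - (-2)·(0 - 1)/((-2) - 1) = 2/3.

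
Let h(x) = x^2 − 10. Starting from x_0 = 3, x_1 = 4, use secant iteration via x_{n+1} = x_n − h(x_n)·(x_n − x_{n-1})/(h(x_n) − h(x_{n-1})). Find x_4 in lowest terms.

3488/1103

h(3) = −1, h(4) = 6. x_2 = 4 − 6·(4 − 3)/(6 − (−1)) = 22/7.
h(4) = 6, h(22/7) = −6/49. x_3 = (22/7) − (−6/49)·((22/7) − 4)/((−6/49) − 6) = 79/25.
h(22/7) = −6/49, h(79/25) = −9/625. x_4 = (79/25) − (−9/625)·((79/25) − (22/7))/((−9/625) − (−6/49)) = 3488/1103.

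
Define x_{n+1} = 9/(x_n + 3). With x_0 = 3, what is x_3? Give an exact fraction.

x_1 = 9/(3 + 3) = 3/2.
x_2 = 9/(3/2 + 3) = 2.
x_3 = 9/(2 + 3) = 9/5.

9/5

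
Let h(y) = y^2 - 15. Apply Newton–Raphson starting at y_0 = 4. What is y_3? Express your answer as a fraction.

h'(y) = 2y.
h(4) = 1, h'(4) = 8, so y_1 = 4 - 1/8 = 31/8.
h(31/8) = 1/64, h'(31/8) = 31/4, so y_2 = (31/8) - (1/64)/(31/4) = 1921/496.
h(1921/496) = 1/246016, h'(1921/496) = 1921/248, so y_3 = (1921/496) - (1/246016)/(1921/248) = 7380481/1905632.

7380481/1905632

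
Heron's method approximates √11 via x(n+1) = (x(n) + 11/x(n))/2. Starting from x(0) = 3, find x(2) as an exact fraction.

199/60

x(1) = (3 + 11/3)/2 = 10/3.
x(2) = (10/3 + 11/(10/3))/2 = 199/60.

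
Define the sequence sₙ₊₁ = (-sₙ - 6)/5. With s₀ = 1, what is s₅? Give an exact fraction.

s₁ = (-1 - 6)/5 = -7/5.
s₂ = (-(-7/5) - 6)/5 = -23/25.
s₃ = (-(-23/25) - 6)/5 = -127/125.
s₄ = (-(-127/125) - 6)/5 = -623/625.
s₅ = (-(-623/625) - 6)/5 = -3127/3125.

-3127/3125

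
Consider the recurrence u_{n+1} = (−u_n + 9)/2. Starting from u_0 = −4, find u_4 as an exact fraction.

41/16

u_1 = (−(−4) + 9)/2 = 13/2.
u_2 = (−(13/2) + 9)/2 = 5/4.
u_3 = (−(5/4) + 9)/2 = 31/8.
u_4 = (−(31/8) + 9)/2 = 41/16.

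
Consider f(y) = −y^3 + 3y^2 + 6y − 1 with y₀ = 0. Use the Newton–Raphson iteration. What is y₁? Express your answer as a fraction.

f'(y) = −3y^2 + 6y + 6.
f(0) = −1, f'(0) = 6, so y₁ = 0 − (−1)/6 = 1/6.

1/6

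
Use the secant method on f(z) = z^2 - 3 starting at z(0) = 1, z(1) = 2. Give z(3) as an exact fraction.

f(1) = -2, f(2) = 1. z(2) = 2 - 1·(2 - 1)/(1 - (-2)) = 5/3.
f(2) = 1, f(5/3) = -2/9. z(3) = (5/3) - (-2/9)·((5/3) - 2)/((-2/9) - 1) = 19/11.

19/11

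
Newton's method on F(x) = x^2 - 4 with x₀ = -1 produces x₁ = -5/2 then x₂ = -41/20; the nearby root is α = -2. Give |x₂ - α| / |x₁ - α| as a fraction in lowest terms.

x₁ - α = -5/2 - (-2) = -5/2 + 2 = -1/2, so |x₁ - α| = 1/2.
x₂ - α = -41/20 - (-2) = -41/20 + 2 = -1/20, so |x₂ - α| = 1/20.
Ratio = (1/20) / (1/2) = 1/10.

1/10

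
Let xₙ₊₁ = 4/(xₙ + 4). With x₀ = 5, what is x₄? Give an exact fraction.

x₁ = 4/(5 + 4) = 4/9.
x₂ = 4/(4/9 + 4) = 9/10.
x₃ = 4/(9/10 + 4) = 40/49.
x₄ = 4/(40/49 + 4) = 49/59.

49/59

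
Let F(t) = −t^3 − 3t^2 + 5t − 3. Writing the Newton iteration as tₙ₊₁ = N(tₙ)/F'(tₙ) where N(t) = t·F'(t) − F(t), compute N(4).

F'(t) = −3t^2 − 6t + 5.
N(t) = t·F'(t) − F(t) = t·(−3t^2 − 6t + 5) − (−t^3 − 3t^2 + 5t − 3) = −2t^3 − 3t^2 + 3.
N(4) = −173.

−173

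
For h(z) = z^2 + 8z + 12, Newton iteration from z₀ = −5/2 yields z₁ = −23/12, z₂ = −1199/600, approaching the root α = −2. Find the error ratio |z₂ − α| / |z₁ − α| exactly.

z₁ − α = −23/12 − (−2) = −23/12 + 2 = 1/12, so |z₁ − α| = 1/12.
z₂ − α = −1199/600 − (−2) = −1199/600 + 2 = 1/600, so |z₂ − α| = 1/600.
Ratio = (1/600) / (1/12) = 1/50.

1/50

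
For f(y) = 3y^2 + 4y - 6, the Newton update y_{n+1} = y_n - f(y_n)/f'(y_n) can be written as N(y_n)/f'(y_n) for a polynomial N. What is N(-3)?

f'(y) = 6y + 4.
N(y) = y·f'(y) - f(y) = y·(6y + 4) - (3y^2 + 4y - 6) = 3y^2 + 6.
N(-3) = 33.

33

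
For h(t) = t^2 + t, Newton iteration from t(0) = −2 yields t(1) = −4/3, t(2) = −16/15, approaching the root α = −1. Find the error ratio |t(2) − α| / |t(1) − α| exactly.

1/5

t(1) − α = −4/3 − (−1) = −4/3 + 1 = −1/3, so |t(1) − α| = 1/3.
t(2) − α = −16/15 − (−1) = −16/15 + 1 = −1/15, so |t(2) − α| = 1/15.
Ratio = (1/15) / (1/3) = 1/5.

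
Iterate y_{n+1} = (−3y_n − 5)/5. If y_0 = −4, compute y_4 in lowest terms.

y_1 = (−3·(−4) − 5)/5 = 7/5.
y_2 = (−3·(7/5) − 5)/5 = −46/25.
y_3 = (−3·(−46/25) − 5)/5 = 13/125.
y_4 = (−3·(13/125) − 5)/5 = −664/625.

−664/625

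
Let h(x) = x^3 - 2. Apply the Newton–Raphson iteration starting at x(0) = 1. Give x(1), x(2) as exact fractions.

h'(x) = 3x^2.
h(1) = -1, h'(1) = 3, so x(1) = 1 - (-1)/3 = 4/3.
h(4/3) = 10/27, h'(4/3) = 16/3, so x(2) = (4/3) - (10/27)/(16/3) = 91/72.

x(1) = 4/3, x(2) = 91/72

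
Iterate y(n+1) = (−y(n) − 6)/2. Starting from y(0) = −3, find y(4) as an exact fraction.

−33/16

y(1) = (−(−3) − 6)/2 = −3/2.
y(2) = (−(−3/2) − 6)/2 = −9/4.
y(3) = (−(−9/4) − 6)/2 = −15/8.
y(4) = (−(−15/8) − 6)/2 = −33/16.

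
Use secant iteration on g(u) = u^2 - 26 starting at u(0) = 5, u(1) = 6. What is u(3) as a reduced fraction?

311/61

g(5) = -1, g(6) = 10. u(2) = 6 - 10·(6 - 5)/(10 - (-1)) = 56/11.
g(6) = 10, g(56/11) = -10/121. u(3) = (56/11) - (-10/121)·((56/11) - 6)/((-10/121) - 10) = 311/61.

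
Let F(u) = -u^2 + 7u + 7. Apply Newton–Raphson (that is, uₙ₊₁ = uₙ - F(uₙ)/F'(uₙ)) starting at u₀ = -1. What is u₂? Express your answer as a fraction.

F'(u) = -2u + 7.
F(-1) = -1, F'(-1) = 9, so u₁ = (-1) - (-1)/9 = -8/9.
F(-8/9) = -1/81, F'(-8/9) = 79/9, so u₂ = (-8/9) - (-1/81)/(79/9) = -631/711.

-631/711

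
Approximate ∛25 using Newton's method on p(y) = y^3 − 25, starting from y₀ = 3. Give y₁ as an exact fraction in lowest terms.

p'(y) = 3y^2.
p(3) = 2, p'(3) = 27, so y₁ = 3 − 2/27 = 79/27.

79/27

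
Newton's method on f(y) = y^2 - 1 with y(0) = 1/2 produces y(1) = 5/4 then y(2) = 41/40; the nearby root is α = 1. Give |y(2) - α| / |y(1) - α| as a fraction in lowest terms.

y(1) - α = 5/4 - 1 = 1/4, so |y(1) - α| = 1/4.
y(2) - α = 41/40 - 1 = 1/40, so |y(2) - α| = 1/40.
Ratio = (1/40) / (1/4) = 1/10.

1/10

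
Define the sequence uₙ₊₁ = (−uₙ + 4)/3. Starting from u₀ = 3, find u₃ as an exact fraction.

25/27

u₁ = (−3 + 4)/3 = 1/3.
u₂ = (−(1/3) + 4)/3 = 11/9.
u₃ = (−(11/9) + 4)/3 = 25/27.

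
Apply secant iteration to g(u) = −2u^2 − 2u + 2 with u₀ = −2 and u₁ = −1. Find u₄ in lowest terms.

−21/13

g(−2) = −2, g(−1) = 2. u₂ = (−1) − 2·((−1) − (−2))/(2 − (−2)) = −3/2.
g(−1) = 2, g(−3/2) = 1/2. u₃ = (−3/2) − (1/2)·((−3/2) − (−1))/((1/2) − 2) = −5/3.
g(−3/2) = 1/2, g(−5/3) = −2/9. u₄ = (−5/3) − (−2/9)·((−5/3) − (−3/2))/((−2/9) − (1/2)) = −21/13.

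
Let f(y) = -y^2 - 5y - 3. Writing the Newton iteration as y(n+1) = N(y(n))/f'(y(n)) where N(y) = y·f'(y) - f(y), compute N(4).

-13

f'(y) = -2y - 5.
N(y) = y·f'(y) - f(y) = y·(-2y - 5) - (-y^2 - 5y - 3) = -y^2 + 3.
N(4) = -13.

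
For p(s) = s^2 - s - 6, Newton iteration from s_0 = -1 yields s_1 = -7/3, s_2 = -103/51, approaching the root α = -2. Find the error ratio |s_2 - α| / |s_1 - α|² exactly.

3/17

s_1 - α = -7/3 - (-2) = -7/3 + 2 = -1/3, so |s_1 - α| = 1/3.
s_2 - α = -103/51 - (-2) = -103/51 + 2 = -1/51, so |s_2 - α| = 1/51.
|s_1 - α|² = 1/9.
Ratio = (1/51) / (1/9) = 3/17.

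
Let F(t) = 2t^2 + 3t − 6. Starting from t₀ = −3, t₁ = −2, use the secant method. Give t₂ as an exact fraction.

−18/7

F(−3) = 3, F(−2) = −4. t₂ = (−2) − (−4)·((−2) − (−3))/((−4) − 3) = −18/7.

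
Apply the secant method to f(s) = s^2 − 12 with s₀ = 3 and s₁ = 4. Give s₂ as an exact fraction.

f(3) = −3, f(4) = 4. s₂ = 4 − 4·(4 − 3)/(4 − (−3)) = 24/7.

24/7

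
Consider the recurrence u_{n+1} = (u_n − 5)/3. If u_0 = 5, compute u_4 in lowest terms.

−65/27

u_1 = (5 − 5)/3 = 0.
u_2 = (0 − 5)/3 = −5/3.
u_3 = ((−5/3) − 5)/3 = −20/9.
u_4 = ((−20/9) − 5)/3 = −65/27.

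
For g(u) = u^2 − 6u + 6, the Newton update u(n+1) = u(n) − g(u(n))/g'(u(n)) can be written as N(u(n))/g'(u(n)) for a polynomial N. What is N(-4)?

g'(u) = 2u − 6.
N(u) = u·g'(u) − g(u) = u·(2u − 6) − (u^2 − 6u + 6) = u^2 − 6.
N(-4) = 10.

10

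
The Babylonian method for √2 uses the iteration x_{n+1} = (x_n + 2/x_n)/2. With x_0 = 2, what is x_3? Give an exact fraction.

577/408

x_1 = (2 + 2/2)/2 = 3/2.
x_2 = (3/2 + 2/(3/2))/2 = 17/12.
x_3 = (17/12 + 2/(17/12))/2 = 577/408.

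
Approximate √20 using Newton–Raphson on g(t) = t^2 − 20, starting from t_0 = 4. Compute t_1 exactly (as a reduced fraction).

g'(t) = 2t.
g(4) = −4, g'(4) = 8, so t_1 = 4 − (−4)/8 = 9/2.

9/2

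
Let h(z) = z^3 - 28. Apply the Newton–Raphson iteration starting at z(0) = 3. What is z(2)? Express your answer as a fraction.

413465/136161

h'(z) = 3z^2.
h(3) = -1, h'(3) = 27, so z(1) = 3 - (-1)/27 = 82/27.
h(82/27) = 244/19683, h'(82/27) = 6724/243, so z(2) = (82/27) - (244/19683)/(6724/243) = 413465/136161.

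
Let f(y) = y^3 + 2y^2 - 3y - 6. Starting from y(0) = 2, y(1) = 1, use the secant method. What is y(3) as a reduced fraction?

167/92

f(2) = 4, f(1) = -6. y(2) = 1 - (-6)·(1 - 2)/((-6) - 4) = 8/5.
f(1) = -6, f(8/5) = -198/125. y(3) = (8/5) - (-198/125)·((8/5) - 1)/((-198/125) - (-6)) = 167/92.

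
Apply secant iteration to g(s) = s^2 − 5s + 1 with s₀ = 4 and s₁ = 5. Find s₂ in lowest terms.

g(4) = −3, g(5) = 1. s₂ = 5 − 1·(5 − 4)/(1 − (−3)) = 19/4.

19/4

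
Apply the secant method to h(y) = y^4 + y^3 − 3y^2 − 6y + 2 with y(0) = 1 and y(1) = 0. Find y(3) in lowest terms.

343/1158

h(1) = −5, h(0) = 2. y(2) = 0 − 2·(0 − 1)/(2 − (−5)) = 2/7.
h(0) = 2, h(2/7) = 170/2401. y(3) = (2/7) − (170/2401)·((2/7) − 0)/((170/2401) − 2) = 343/1158.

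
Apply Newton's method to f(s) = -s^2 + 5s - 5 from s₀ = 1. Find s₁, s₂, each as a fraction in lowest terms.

s₁ = 4/3, s₂ = 29/21

f'(s) = -2s + 5.
f(1) = -1, f'(1) = 3, so s₁ = 1 - (-1)/3 = 4/3.
f(4/3) = -1/9, f'(4/3) = 7/3, so s₂ = (4/3) - (-1/9)/(7/3) = 29/21.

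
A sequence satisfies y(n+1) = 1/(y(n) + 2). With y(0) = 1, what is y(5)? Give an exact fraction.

y(1) = 1/(1 + 2) = 1/3.
y(2) = 1/(1/3 + 2) = 3/7.
y(3) = 1/(3/7 + 2) = 7/17.
y(4) = 1/(7/17 + 2) = 17/41.
y(5) = 1/(17/41 + 2) = 41/99.

41/99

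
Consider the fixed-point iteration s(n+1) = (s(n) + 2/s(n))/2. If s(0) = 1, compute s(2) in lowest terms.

17/12

s(1) = (1 + 2/1)/2 = 3/2.
s(2) = (3/2 + 2/(3/2))/2 = 17/12.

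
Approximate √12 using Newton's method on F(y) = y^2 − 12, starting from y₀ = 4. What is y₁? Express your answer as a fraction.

7/2

F'(y) = 2y.
F(4) = 4, F'(4) = 8, so y₁ = 4 − 4/8 = 7/2.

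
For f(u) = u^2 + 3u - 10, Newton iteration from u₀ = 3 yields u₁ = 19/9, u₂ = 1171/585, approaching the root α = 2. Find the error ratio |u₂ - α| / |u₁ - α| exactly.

1/65

u₁ - α = 19/9 - 2 = 1/9, so |u₁ - α| = 1/9.
u₂ - α = 1171/585 - 2 = 1/585, so |u₂ - α| = 1/585.
Ratio = (1/585) / (1/9) = 1/65.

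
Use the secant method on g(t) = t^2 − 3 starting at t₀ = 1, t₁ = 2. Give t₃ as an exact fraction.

g(1) = −2, g(2) = 1. t₂ = 2 − 1·(2 − 1)/(1 − (−2)) = 5/3.
g(2) = 1, g(5/3) = −2/9. t₃ = (5/3) − (−2/9)·((5/3) − 2)/((−2/9) − 1) = 19/11.

19/11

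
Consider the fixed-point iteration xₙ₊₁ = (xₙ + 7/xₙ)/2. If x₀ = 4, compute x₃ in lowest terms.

x₁ = (4 + 7/4)/2 = 23/8.
x₂ = (23/8 + 7/(23/8))/2 = 977/368.
x₃ = (977/368 + 7/(977/368))/2 = 1902497/719072.

1902497/719072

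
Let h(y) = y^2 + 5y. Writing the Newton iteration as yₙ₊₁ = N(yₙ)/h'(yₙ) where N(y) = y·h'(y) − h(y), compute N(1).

1

h'(y) = 2y + 5.
N(y) = y·h'(y) − h(y) = y·(2y + 5) − (y^2 + 5y) = y^2.
N(1) = 1.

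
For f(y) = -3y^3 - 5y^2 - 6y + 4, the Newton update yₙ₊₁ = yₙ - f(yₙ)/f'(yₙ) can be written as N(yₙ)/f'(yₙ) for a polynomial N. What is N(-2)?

24

f'(y) = -9y^2 - 10y - 6.
N(y) = y·f'(y) - f(y) = y·(-9y^2 - 10y - 6) - (-3y^3 - 5y^2 - 6y + 4) = -6y^3 - 5y^2 - 4.
N(-2) = 24.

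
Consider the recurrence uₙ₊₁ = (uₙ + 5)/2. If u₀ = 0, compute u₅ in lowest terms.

u₁ = (0 + 5)/2 = 5/2.
u₂ = ((5/2) + 5)/2 = 15/4.
u₃ = ((15/4) + 5)/2 = 35/8.
u₄ = ((35/8) + 5)/2 = 75/16.
u₅ = ((75/16) + 5)/2 = 155/32.

155/32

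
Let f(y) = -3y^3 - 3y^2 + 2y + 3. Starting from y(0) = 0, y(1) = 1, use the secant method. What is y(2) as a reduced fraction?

3/4

f(0) = 3, f(1) = -1. y(2) = 1 - (-1)·(1 - 0)/((-1) - 3) = 3/4.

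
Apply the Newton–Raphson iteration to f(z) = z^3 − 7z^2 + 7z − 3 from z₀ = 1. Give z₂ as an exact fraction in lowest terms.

2

f'(z) = 3z^2 − 14z + 7.
f(1) = −2, f'(1) = −4, so z₁ = 1 − (−2)/(−4) = 1/2.
f(1/2) = −9/8, f'(1/2) = 3/4, so z₂ = (1/2) − (−9/8)/(3/4) = 2.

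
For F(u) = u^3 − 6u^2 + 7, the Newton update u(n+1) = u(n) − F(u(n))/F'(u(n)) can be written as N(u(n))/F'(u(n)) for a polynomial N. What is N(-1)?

−15

F'(u) = 3u^2 − 12u.
N(u) = u·F'(u) − F(u) = u·(3u^2 − 12u) − (u^3 − 6u^2 + 7) = 2u^3 − 6u^2 − 7.
N(-1) = −15.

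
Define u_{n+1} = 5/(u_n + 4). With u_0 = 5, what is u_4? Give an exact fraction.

u_1 = 5/(5 + 4) = 5/9.
u_2 = 5/(5/9 + 4) = 45/41.
u_3 = 5/(45/41 + 4) = 205/209.
u_4 = 5/(205/209 + 4) = 1045/1041.

1045/1041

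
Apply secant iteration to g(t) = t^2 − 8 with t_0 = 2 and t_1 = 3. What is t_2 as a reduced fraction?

g(2) = −4, g(3) = 1. t_2 = 3 − 1·(3 − 2)/(1 − (−4)) = 14/5.

14/5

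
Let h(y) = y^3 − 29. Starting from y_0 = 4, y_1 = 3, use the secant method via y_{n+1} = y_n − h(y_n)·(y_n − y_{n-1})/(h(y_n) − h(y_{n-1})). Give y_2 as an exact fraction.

h(4) = 35, h(3) = −2. y_2 = 3 − (−2)·(3 − 4)/((−2) − 35) = 113/37.

113/37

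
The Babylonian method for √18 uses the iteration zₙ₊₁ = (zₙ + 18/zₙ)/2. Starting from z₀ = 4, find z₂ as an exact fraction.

577/136

z₁ = (4 + 18/4)/2 = 17/4.
z₂ = (17/4 + 18/(17/4))/2 = 577/136.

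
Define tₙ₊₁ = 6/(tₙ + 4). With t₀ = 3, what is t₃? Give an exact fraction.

102/89

t₁ = 6/(3 + 4) = 6/7.
t₂ = 6/(6/7 + 4) = 21/17.
t₃ = 6/(21/17 + 4) = 102/89.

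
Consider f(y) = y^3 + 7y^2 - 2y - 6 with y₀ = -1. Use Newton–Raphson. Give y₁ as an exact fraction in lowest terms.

-11/13

f'(y) = 3y^2 + 14y - 2.
f(-1) = 2, f'(-1) = -13, so y₁ = (-1) - 2/(-13) = -11/13.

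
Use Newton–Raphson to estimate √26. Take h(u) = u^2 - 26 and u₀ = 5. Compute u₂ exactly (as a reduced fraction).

h'(u) = 2u.
h(5) = -1, h'(5) = 10, so u₁ = 5 - (-1)/10 = 51/10.
h(51/10) = 1/100, h'(51/10) = 51/5, so u₂ = (51/10) - (1/100)/(51/5) = 5201/1020.

5201/1020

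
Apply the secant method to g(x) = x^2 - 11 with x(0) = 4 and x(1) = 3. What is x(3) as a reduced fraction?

73/22

g(4) = 5, g(3) = -2. x(2) = 3 - (-2)·(3 - 4)/((-2) - 5) = 23/7.
g(3) = -2, g(23/7) = -10/49. x(3) = (23/7) - (-10/49)·((23/7) - 3)/((-10/49) - (-2)) = 73/22.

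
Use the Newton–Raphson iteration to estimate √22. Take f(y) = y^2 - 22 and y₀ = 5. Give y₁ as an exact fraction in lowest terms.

f'(y) = 2y.
f(5) = 3, f'(5) = 10, so y₁ = 5 - 3/10 = 47/10.

47/10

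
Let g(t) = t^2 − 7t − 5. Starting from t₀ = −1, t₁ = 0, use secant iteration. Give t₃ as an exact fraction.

g(−1) = 3, g(0) = −5. t₂ = 0 − (−5)·(0 − (−1))/((−5) − 3) = −5/8.
g(0) = −5, g(−5/8) = −15/64. t₃ = (−5/8) − (−15/64)·((−5/8) − 0)/((−15/64) − (−5)) = −40/61.

−40/61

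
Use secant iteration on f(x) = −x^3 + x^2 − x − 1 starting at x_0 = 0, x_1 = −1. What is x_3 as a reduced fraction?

f(0) = −1, f(−1) = 2. x_2 = (−1) − 2·((−1) − 0)/(2 − (−1)) = −1/3.
f(−1) = 2, f(−1/3) = −14/27. x_3 = (−1/3) − (−14/27)·((−1/3) − (−1))/((−14/27) − 2) = −8/17.

−8/17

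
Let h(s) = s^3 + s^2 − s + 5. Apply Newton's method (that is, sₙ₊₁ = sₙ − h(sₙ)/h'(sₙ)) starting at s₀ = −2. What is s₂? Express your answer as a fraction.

−4759/2030

h'(s) = 3s^2 + 2s − 1.
h(−2) = 3, h'(−2) = 7, so s₁ = (−2) − 3/7 = −17/7.
h(−17/7) = −342/343, h'(−17/7) = 580/49, so s₂ = (−17/7) − (−342/343)/(580/49) = −4759/2030.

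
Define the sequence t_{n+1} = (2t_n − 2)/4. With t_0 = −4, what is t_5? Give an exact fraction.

t_1 = (2·(−4) − 2)/4 = −5/2.
t_2 = (2·(−5/2) − 2)/4 = −7/4.
t_3 = (2·(−7/4) − 2)/4 = −11/8.
t_4 = (2·(−11/8) − 2)/4 = −19/16.
t_5 = (2·(−19/16) − 2)/4 = −35/32.

−35/32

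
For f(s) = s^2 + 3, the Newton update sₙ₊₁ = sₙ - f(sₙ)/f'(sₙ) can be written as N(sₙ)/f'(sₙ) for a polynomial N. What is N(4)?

f'(s) = 2s.
N(s) = s·f'(s) - f(s) = s·(2s) - (s^2 + 3) = s^2 - 3.
N(4) = 13.

13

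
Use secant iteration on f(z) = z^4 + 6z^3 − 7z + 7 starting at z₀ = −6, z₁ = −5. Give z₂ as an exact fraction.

−743/132

f(−6) = 49, f(−5) = −83. z₂ = (−5) − (−83)·((−5) − (−6))/((−83) − 49) = −743/132.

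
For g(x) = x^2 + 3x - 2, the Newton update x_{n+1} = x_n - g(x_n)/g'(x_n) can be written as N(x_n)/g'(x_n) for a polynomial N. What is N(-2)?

g'(x) = 2x + 3.
N(x) = x·g'(x) - g(x) = x·(2x + 3) - (x^2 + 3x - 2) = x^2 + 2.
N(-2) = 6.

6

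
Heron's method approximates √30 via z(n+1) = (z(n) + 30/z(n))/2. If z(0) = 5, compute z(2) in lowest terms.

241/44

z(1) = (5 + 30/5)/2 = 11/2.
z(2) = (11/2 + 30/(11/2))/2 = 241/44.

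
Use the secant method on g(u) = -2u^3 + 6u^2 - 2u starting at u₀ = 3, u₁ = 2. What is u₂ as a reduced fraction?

12/5

g(3) = -6, g(2) = 4. u₂ = 2 - 4·(2 - 3)/(4 - (-6)) = 12/5.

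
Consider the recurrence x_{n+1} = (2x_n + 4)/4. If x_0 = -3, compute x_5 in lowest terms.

x_1 = (2·(-3) + 4)/4 = -1/2.
x_2 = (2·(-1/2) + 4)/4 = 3/4.
x_3 = (2·(3/4) + 4)/4 = 11/8.
x_4 = (2·(11/8) + 4)/4 = 27/16.
x_5 = (2·(27/16) + 4)/4 = 59/32.

59/32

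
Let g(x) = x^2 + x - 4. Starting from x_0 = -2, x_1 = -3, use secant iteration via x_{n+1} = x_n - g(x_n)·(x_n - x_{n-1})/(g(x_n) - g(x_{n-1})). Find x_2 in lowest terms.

-5/2

g(-2) = -2, g(-3) = 2. x_2 = (-3) - 2·((-3) - (-2))/(2 - (-2)) = -5/2.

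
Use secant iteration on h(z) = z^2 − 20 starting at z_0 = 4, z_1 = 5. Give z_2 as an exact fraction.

h(4) = −4, h(5) = 5. z_2 = 5 − 5·(5 − 4)/(5 − (−4)) = 40/9.

40/9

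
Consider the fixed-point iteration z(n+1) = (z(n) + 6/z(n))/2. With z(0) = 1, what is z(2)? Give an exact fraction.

z(1) = (1 + 6/1)/2 = 7/2.
z(2) = (7/2 + 6/(7/2))/2 = 73/28.

73/28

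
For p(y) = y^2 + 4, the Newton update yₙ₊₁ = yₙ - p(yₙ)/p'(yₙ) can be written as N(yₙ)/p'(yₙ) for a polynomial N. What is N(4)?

12

p'(y) = 2y.
N(y) = y·p'(y) - p(y) = y·(2y) - (y^2 + 4) = y^2 - 4.
N(4) = 12.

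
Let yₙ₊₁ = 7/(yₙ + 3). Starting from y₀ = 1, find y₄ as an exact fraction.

y₁ = 7/(1 + 3) = 7/4.
y₂ = 7/(7/4 + 3) = 28/19.
y₃ = 7/(28/19 + 3) = 133/85.
y₄ = 7/(133/85 + 3) = 595/388.

595/388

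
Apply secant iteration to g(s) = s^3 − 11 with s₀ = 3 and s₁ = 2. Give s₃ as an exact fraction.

3483/1561

g(3) = 16, g(2) = −3. s₂ = 2 − (−3)·(2 − 3)/((−3) − 16) = 41/19.
g(2) = −3, g(41/19) = −6528/6859. s₃ = (41/19) − (−6528/6859)·((41/19) − 2)/((−6528/6859) − (−3)) = 3483/1561.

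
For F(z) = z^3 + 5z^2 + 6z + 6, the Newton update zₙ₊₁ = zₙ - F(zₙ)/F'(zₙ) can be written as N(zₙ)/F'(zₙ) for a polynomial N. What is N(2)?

F'(z) = 3z^2 + 10z + 6.
N(z) = z·F'(z) - F(z) = z·(3z^2 + 10z + 6) - (z^3 + 5z^2 + 6z + 6) = 2z^3 + 5z^2 - 6.
N(2) = 30.

30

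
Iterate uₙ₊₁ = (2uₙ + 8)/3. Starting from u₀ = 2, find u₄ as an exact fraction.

184/27

u₁ = (2·2 + 8)/3 = 4.
u₂ = (2·4 + 8)/3 = 16/3.
u₃ = (2·(16/3) + 8)/3 = 56/9.
u₄ = (2·(56/9) + 8)/3 = 184/27.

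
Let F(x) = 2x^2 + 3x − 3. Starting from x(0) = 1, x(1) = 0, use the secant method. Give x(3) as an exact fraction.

F(1) = 2, F(0) = −3. x(2) = 0 − (−3)·(0 − 1)/((−3) − 2) = 3/5.
F(0) = −3, F(3/5) = −12/25. x(3) = (3/5) − (−12/25)·((3/5) − 0)/((−12/25) − (−3)) = 5/7.

5/7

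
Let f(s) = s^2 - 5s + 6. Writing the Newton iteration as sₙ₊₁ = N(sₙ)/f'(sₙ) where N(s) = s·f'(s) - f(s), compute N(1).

-5

f'(s) = 2s - 5.
N(s) = s·f'(s) - f(s) = s·(2s - 5) - (s^2 - 5s + 6) = s^2 - 6.
N(1) = -5.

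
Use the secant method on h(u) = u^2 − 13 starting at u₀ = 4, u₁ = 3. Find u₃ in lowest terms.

h(4) = 3, h(3) = −4. u₂ = 3 − (−4)·(3 − 4)/((−4) − 3) = 25/7.
h(3) = −4, h(25/7) = −12/49. u₃ = (25/7) − (−12/49)·((25/7) − 3)/((−12/49) − (−4)) = 83/23.

83/23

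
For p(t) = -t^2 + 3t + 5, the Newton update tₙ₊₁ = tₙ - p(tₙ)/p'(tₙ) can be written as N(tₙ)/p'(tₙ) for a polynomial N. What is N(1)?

-6

p'(t) = -2t + 3.
N(t) = t·p'(t) - p(t) = t·(-2t + 3) - (-t^2 + 3t + 5) = -t^2 - 5.
N(1) = -6.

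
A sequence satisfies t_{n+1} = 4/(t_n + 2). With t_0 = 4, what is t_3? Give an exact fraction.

t_1 = 4/(4 + 2) = 2/3.
t_2 = 4/(2/3 + 2) = 3/2.
t_3 = 4/(3/2 + 2) = 8/7.

8/7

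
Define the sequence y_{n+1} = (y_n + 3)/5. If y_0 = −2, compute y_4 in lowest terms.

466/625

y_1 = ((−2) + 3)/5 = 1/5.
y_2 = ((1/5) + 3)/5 = 16/25.
y_3 = ((16/25) + 3)/5 = 91/125.
y_4 = ((91/125) + 3)/5 = 466/625.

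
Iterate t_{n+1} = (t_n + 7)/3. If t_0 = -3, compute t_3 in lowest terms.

t_1 = ((-3) + 7)/3 = 4/3.
t_2 = ((4/3) + 7)/3 = 25/9.
t_3 = ((25/9) + 7)/3 = 88/27.

88/27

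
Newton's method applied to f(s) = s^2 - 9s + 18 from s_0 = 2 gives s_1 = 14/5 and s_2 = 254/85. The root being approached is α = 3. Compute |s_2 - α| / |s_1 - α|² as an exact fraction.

s_1 - α = 14/5 - 3 = -1/5, so |s_1 - α| = 1/5.
s_2 - α = 254/85 - 3 = -1/85, so |s_2 - α| = 1/85.
|s_1 - α|² = 1/25.
Ratio = (1/85) / (1/25) = 5/17.

5/17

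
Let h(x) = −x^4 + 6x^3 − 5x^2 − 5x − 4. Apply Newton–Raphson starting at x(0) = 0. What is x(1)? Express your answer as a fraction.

h'(x) = −4x^3 + 18x^2 − 10x − 5.
h(0) = −4, h'(0) = −5, so x(1) = 0 − (−4)/(−5) = −4/5.

−4/5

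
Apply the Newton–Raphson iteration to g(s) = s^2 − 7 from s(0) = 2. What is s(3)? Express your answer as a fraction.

g'(s) = 2s.
g(2) = −3, g'(2) = 4, so s(1) = 2 − (−3)/4 = 11/4.
g(11/4) = 9/16, g'(11/4) = 11/2, so s(2) = (11/4) − (9/16)/(11/2) = 233/88.
g(233/88) = 81/7744, g'(233/88) = 233/44, so s(3) = (233/88) − (81/7744)/(233/44) = 108497/41008.

108497/41008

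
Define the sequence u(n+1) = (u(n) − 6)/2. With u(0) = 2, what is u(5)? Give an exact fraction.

u(1) = (2 − 6)/2 = −2.
u(2) = ((−2) − 6)/2 = −4.
u(3) = ((−4) − 6)/2 = −5.
u(4) = ((−5) − 6)/2 = −11/2.
u(5) = ((−11/2) − 6)/2 = −23/4.

−23/4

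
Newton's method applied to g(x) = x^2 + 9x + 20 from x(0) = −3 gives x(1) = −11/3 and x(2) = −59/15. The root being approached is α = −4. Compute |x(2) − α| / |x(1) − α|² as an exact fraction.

3/5

x(1) − α = −11/3 − (−4) = −11/3 + 4 = 1/3, so |x(1) − α| = 1/3.
x(2) − α = −59/15 − (−4) = −59/15 + 4 = 1/15, so |x(2) − α| = 1/15.
|x(1) − α|² = 1/9.
Ratio = (1/15) / (1/9) = 3/5.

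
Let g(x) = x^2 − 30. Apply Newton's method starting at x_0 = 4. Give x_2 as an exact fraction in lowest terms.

1009/184

g'(x) = 2x.
g(4) = −14, g'(4) = 8, so x_1 = 4 − (−14)/8 = 23/4.
g(23/4) = 49/16, g'(23/4) = 23/2, so x_2 = (23/4) − (49/16)/(23/2) = 1009/184.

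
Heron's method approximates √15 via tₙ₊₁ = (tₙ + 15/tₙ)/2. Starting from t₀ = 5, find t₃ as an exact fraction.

t₁ = (5 + 15/5)/2 = 4.
t₂ = (4 + 15/4)/2 = 31/8.
t₃ = (31/8 + 15/(31/8))/2 = 1921/496.

1921/496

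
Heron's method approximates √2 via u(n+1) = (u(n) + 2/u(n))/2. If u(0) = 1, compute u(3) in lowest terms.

u(1) = (1 + 2/1)/2 = 3/2.
u(2) = (3/2 + 2/(3/2))/2 = 17/12.
u(3) = (17/12 + 2/(17/12))/2 = 577/408.

577/408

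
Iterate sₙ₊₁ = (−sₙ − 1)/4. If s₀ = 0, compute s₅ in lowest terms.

−205/1024

s₁ = (−0 − 1)/4 = −1/4.
s₂ = (−(−1/4) − 1)/4 = −3/16.
s₃ = (−(−3/16) − 1)/4 = −13/64.
s₄ = (−(−13/64) − 1)/4 = −51/256.
s₅ = (−(−51/256) − 1)/4 = −205/1024.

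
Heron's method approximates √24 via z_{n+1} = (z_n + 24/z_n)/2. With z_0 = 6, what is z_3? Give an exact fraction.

4801/980

z_1 = (6 + 24/6)/2 = 5.
z_2 = (5 + 24/5)/2 = 49/10.
z_3 = (49/10 + 24/(49/10))/2 = 4801/980.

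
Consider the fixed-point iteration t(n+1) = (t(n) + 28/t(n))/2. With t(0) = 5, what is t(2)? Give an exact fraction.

5609/1060

t(1) = (5 + 28/5)/2 = 53/10.
t(2) = (53/10 + 28/(53/10))/2 = 5609/1060.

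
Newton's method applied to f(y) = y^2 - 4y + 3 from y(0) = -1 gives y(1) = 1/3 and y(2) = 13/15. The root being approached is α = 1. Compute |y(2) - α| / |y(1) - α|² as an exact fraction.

y(1) - α = 1/3 - 1 = -2/3, so |y(1) - α| = 2/3.
y(2) - α = 13/15 - 1 = -2/15, so |y(2) - α| = 2/15.
|y(1) - α|² = 4/9.
Ratio = (2/15) / (4/9) = 3/10.

3/10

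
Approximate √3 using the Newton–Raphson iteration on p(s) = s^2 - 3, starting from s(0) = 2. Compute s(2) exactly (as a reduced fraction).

p'(s) = 2s.
p(2) = 1, p'(2) = 4, so s(1) = 2 - 1/4 = 7/4.
p(7/4) = 1/16, p'(7/4) = 7/2, so s(2) = (7/4) - (1/16)/(7/2) = 97/56.

97/56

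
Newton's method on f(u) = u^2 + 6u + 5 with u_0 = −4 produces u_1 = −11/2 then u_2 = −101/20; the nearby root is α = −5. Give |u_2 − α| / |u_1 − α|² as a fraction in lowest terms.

u_1 − α = −11/2 − (−5) = −11/2 + 5 = −1/2, so |u_1 − α| = 1/2.
u_2 − α = −101/20 − (−5) = −101/20 + 5 = −1/20, so |u_2 − α| = 1/20.
|u_1 − α|² = 1/4.
Ratio = (1/20) / (1/4) = 1/5.

1/5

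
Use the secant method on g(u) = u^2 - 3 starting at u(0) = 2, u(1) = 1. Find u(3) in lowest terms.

7/4

g(2) = 1, g(1) = -2. u(2) = 1 - (-2)·(1 - 2)/((-2) - 1) = 5/3.
g(1) = -2, g(5/3) = -2/9. u(3) = (5/3) - (-2/9)·((5/3) - 1)/((-2/9) - (-2)) = 7/4.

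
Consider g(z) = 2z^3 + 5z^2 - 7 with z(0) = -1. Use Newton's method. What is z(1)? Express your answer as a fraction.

-2

g'(z) = 6z^2 + 10z.
g(-1) = -4, g'(-1) = -4, so z(1) = (-1) - (-4)/(-4) = -2.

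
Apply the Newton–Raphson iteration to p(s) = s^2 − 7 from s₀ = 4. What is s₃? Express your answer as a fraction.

1902497/719072

p'(s) = 2s.
p(4) = 9, p'(4) = 8, so s₁ = 4 − 9/8 = 23/8.
p(23/8) = 81/64, p'(23/8) = 23/4, so s₂ = (23/8) − (81/64)/(23/4) = 977/368.
p(977/368) = 6561/135424, p'(977/368) = 977/184, so s₃ = (977/368) − (6561/135424)/(977/184) = 1902497/719072.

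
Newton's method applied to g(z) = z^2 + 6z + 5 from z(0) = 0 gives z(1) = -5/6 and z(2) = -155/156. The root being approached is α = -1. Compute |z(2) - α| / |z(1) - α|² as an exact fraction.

z(1) - α = -5/6 - (-1) = -5/6 + 1 = 1/6, so |z(1) - α| = 1/6.
z(2) - α = -155/156 - (-1) = -155/156 + 1 = 1/156, so |z(2) - α| = 1/156.
|z(1) - α|² = 1/36.
Ratio = (1/156) / (1/36) = 3/13.

3/13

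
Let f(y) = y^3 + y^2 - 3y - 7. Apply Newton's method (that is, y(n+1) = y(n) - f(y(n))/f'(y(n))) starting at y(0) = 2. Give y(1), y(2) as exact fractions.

f'(y) = 3y^2 + 2y - 3.
f(2) = -1, f'(2) = 13, so y(1) = 2 - (-1)/13 = 27/13.
f(27/13) = 92/2197, f'(27/13) = 2382/169, so y(2) = (27/13) - (92/2197)/(2382/169) = 32111/15483.

y(1) = 27/13, y(2) = 32111/15483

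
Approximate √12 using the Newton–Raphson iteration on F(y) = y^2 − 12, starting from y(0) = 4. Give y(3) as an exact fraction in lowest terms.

F'(y) = 2y.
F(4) = 4, F'(4) = 8, so y(1) = 4 − 4/8 = 7/2.
F(7/2) = 1/4, F'(7/2) = 7, so y(2) = (7/2) − (1/4)/7 = 97/28.
F(97/28) = 1/784, F'(97/28) = 97/14, so y(3) = (97/28) − (1/784)/(97/14) = 18817/5432.

18817/5432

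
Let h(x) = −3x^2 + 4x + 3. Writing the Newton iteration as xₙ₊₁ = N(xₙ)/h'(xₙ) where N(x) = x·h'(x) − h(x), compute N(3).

h'(x) = −6x + 4.
N(x) = x·h'(x) − h(x) = x·(−6x + 4) − (−3x^2 + 4x + 3) = −3x^2 − 3.
N(3) = −30.

−30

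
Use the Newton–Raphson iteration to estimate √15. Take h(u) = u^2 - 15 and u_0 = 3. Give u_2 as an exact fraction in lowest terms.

31/8

h'(u) = 2u.
h(3) = -6, h'(3) = 6, so u_1 = 3 - (-6)/6 = 4.
h(4) = 1, h'(4) = 8, so u_2 = 4 - 1/8 = 31/8.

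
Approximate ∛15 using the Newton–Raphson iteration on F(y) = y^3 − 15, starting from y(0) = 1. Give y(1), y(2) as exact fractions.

y(1) = 17/3, y(2) = 10231/2601

F'(y) = 3y^2.
F(1) = −14, F'(1) = 3, so y(1) = 1 − (−14)/3 = 17/3.
F(17/3) = 4508/27, F'(17/3) = 289/3, so y(2) = (17/3) − (4508/27)/(289/3) = 10231/2601.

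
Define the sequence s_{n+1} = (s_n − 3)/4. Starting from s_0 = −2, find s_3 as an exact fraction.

s_1 = ((−2) − 3)/4 = −5/4.
s_2 = ((−5/4) − 3)/4 = −17/16.
s_3 = ((−17/16) − 3)/4 = −65/64.

−65/64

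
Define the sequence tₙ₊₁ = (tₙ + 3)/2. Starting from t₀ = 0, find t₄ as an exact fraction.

t₁ = (0 + 3)/2 = 3/2.
t₂ = ((3/2) + 3)/2 = 9/4.
t₃ = ((9/4) + 3)/2 = 21/8.
t₄ = ((21/8) + 3)/2 = 45/16.

45/16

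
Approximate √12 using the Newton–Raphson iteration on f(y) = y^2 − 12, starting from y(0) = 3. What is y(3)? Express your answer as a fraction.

f'(y) = 2y.
f(3) = −3, f'(3) = 6, so y(1) = 3 − (−3)/6 = 7/2.
f(7/2) = 1/4, f'(7/2) = 7, so y(2) = (7/2) − (1/4)/7 = 97/28.
f(97/28) = 1/784, f'(97/28) = 97/14, so y(3) = (97/28) − (1/784)/(97/14) = 18817/5432.

18817/5432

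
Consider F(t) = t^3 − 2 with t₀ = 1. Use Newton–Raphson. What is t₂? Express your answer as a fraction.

F'(t) = 3t^2.
F(1) = −1, F'(1) = 3, so t₁ = 1 − (−1)/3 = 4/3.
F(4/3) = 10/27, F'(4/3) = 16/3, so t₂ = (4/3) − (10/27)/(16/3) = 91/72.

91/72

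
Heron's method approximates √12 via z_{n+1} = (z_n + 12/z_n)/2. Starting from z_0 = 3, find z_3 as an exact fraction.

18817/5432

z_1 = (3 + 12/3)/2 = 7/2.
z_2 = (7/2 + 12/(7/2))/2 = 97/28.
z_3 = (97/28 + 12/(97/28))/2 = 18817/5432.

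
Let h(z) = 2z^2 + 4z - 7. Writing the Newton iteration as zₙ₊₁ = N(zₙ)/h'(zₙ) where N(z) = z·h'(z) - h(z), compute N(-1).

h'(z) = 4z + 4.
N(z) = z·h'(z) - h(z) = z·(4z + 4) - (2z^2 + 4z - 7) = 2z^2 + 7.
N(-1) = 9.

9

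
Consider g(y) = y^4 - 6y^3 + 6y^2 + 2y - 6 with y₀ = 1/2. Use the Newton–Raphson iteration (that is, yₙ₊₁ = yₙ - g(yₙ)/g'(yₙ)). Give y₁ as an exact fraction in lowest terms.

99/64

g'(y) = 4y^3 - 18y^2 + 12y + 2.
g(1/2) = -67/16, g'(1/2) = 4, so y₁ = (1/2) - (-67/16)/4 = 99/64.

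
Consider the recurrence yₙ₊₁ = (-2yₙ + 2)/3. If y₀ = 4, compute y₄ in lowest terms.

y₁ = (-2·4 + 2)/3 = -2.
y₂ = (-2·(-2) + 2)/3 = 2.
y₃ = (-2·2 + 2)/3 = -2/3.
y₄ = (-2·(-2/3) + 2)/3 = 10/9.

10/9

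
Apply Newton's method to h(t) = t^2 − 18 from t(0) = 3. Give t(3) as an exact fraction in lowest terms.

h'(t) = 2t.
h(3) = −9, h'(3) = 6, so t(1) = 3 − (−9)/6 = 9/2.
h(9/2) = 9/4, h'(9/2) = 9, so t(2) = (9/2) − (9/4)/9 = 17/4.
h(17/4) = 1/16, h'(17/4) = 17/2, so t(3) = (17/4) − (1/16)/(17/2) = 577/136.

577/136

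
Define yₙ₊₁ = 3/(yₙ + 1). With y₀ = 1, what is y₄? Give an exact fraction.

y₁ = 3/(1 + 1) = 3/2.
y₂ = 3/(3/2 + 1) = 6/5.
y₃ = 3/(6/5 + 1) = 15/11.
y₄ = 3/(15/11 + 1) = 33/26.

33/26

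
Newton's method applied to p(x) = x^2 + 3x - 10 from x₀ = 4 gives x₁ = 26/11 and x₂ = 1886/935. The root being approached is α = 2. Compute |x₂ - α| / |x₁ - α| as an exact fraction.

4/85

x₁ - α = 26/11 - 2 = 4/11, so |x₁ - α| = 4/11.
x₂ - α = 1886/935 - 2 = 16/935, so |x₂ - α| = 16/935.
Ratio = (16/935) / (4/11) = 4/85.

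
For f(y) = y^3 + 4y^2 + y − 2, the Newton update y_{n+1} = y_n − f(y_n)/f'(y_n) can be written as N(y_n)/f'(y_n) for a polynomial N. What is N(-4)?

f'(y) = 3y^2 + 8y + 1.
N(y) = y·f'(y) − f(y) = y·(3y^2 + 8y + 1) − (y^3 + 4y^2 + y − 2) = 2y^3 + 4y^2 + 2.
N(-4) = −62.

−62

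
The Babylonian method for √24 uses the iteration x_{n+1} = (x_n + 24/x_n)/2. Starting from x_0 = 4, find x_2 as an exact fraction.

x_1 = (4 + 24/4)/2 = 5.
x_2 = (5 + 24/5)/2 = 49/10.

49/10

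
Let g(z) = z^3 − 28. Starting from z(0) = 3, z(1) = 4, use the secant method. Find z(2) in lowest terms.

112/37

g(3) = −1, g(4) = 36. z(2) = 4 − 36·(4 − 3)/(36 − (−1)) = 112/37.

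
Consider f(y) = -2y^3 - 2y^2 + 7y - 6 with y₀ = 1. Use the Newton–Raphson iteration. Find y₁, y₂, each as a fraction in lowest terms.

y₁ = 0, y₂ = 6/7

f'(y) = -6y^2 - 4y + 7.
f(1) = -3, f'(1) = -3, so y₁ = 1 - (-3)/(-3) = 0.
f(0) = -6, f'(0) = 7, so y₂ = 0 - (-6)/7 = 6/7.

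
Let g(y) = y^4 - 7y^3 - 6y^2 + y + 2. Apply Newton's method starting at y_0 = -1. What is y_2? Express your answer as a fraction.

g'(y) = 4y^3 - 21y^2 - 12y + 1.
g(-1) = 3, g'(-1) = -12, so y_1 = (-1) - 3/(-12) = -3/4.
g(-3/4) = 293/256, g'(-3/4) = -7/2, so y_2 = (-3/4) - (293/256)/(-7/2) = -379/896.

-379/896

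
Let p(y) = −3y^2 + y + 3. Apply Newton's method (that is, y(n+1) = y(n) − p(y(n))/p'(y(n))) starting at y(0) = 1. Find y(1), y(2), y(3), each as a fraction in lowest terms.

p'(y) = −6y + 1.
p(1) = 1, p'(1) = −5, so y(1) = 1 − 1/(−5) = 6/5.
p(6/5) = −3/25, p'(6/5) = −31/5, so y(2) = (6/5) − (−3/25)/(−31/5) = 183/155.
p(183/155) = −27/24025, p'(183/155) = −943/155, so y(3) = (183/155) − (−27/24025)/(−943/155) = 172542/146165.

y(1) = 6/5, y(2) = 183/155, y(3) = 172542/146165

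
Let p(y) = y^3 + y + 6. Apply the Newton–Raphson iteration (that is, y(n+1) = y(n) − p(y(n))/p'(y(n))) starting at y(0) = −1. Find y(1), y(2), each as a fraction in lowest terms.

y(1) = −2, y(2) = −22/13

p'(y) = 3y^2 + 1.
p(−1) = 4, p'(−1) = 4, so y(1) = (−1) − 4/4 = −2.
p(−2) = −4, p'(−2) = 13, so y(2) = (−2) − (−4)/13 = −22/13.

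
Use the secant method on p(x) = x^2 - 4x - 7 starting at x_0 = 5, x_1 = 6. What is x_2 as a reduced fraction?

p(5) = -2, p(6) = 5. x_2 = 6 - 5·(6 - 5)/(5 - (-2)) = 37/7.

37/7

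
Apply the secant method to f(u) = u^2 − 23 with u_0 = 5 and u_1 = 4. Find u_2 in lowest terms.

f(5) = 2, f(4) = −7. u_2 = 4 − (−7)·(4 − 5)/((−7) − 2) = 43/9.

43/9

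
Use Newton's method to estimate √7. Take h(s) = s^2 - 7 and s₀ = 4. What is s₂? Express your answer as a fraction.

977/368

h'(s) = 2s.
h(4) = 9, h'(4) = 8, so s₁ = 4 - 9/8 = 23/8.
h(23/8) = 81/64, h'(23/8) = 23/4, so s₂ = (23/8) - (81/64)/(23/4) = 977/368.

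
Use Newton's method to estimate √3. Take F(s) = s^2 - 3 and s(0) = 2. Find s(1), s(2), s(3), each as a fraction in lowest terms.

F'(s) = 2s.
F(2) = 1, F'(2) = 4, so s(1) = 2 - 1/4 = 7/4.
F(7/4) = 1/16, F'(7/4) = 7/2, so s(2) = (7/4) - (1/16)/(7/2) = 97/56.
F(97/56) = 1/3136, F'(97/56) = 97/28, so s(3) = (97/56) - (1/3136)/(97/28) = 18817/10864.

s(1) = 7/4, s(2) = 97/56, s(3) = 18817/10864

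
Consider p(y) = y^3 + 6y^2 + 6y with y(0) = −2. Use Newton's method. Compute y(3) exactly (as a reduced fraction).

p'(y) = 3y^2 + 12y + 6.
p(−2) = 4, p'(−2) = −6, so y(1) = (−2) − 4/(−6) = −4/3.
p(−4/3) = 8/27, p'(−4/3) = −14/3, so y(2) = (−4/3) − (8/27)/(−14/3) = −80/63.
p(−80/63) = 2080/250047, p'(−80/63) = −5822/1323, so y(3) = (−80/63) − (2080/250047)/(−5822/1323) = −697600/550179.

−697600/550179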